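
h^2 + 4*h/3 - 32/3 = (h - 8/3)*(h + 4)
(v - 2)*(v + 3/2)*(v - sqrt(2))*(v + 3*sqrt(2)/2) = v^4 - v^3/2 + sqrt(2)*v^3/2 - 6*v^2 - sqrt(2)*v^2/4 - 3*sqrt(2)*v/2 + 3*v/2 + 9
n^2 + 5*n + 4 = (n + 1)*(n + 4)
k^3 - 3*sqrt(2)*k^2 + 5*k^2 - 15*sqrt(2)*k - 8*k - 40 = (k + 5)*(k - 4*sqrt(2))*(k + sqrt(2))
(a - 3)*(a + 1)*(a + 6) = a^3 + 4*a^2 - 15*a - 18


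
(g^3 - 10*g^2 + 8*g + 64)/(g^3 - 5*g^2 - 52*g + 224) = (g + 2)/(g + 7)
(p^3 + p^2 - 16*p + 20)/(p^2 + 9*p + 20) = (p^2 - 4*p + 4)/(p + 4)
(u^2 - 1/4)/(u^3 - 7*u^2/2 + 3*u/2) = (u + 1/2)/(u*(u - 3))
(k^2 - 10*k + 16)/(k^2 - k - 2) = (k - 8)/(k + 1)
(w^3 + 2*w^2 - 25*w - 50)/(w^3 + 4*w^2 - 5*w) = (w^2 - 3*w - 10)/(w*(w - 1))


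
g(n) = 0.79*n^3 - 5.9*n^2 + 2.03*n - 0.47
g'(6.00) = 16.55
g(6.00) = -30.05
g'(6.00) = 16.55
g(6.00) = -30.05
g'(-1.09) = 17.71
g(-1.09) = -10.72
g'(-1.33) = 21.92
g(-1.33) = -15.46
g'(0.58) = -4.02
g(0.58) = -1.12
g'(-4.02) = 87.77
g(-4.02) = -155.30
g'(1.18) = -8.59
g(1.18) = -4.99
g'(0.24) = -0.67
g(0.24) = -0.31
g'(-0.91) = 14.73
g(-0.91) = -7.80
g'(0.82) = -6.05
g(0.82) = -2.34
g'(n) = 2.37*n^2 - 11.8*n + 2.03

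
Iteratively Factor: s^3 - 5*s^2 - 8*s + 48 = (s + 3)*(s^2 - 8*s + 16) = (s - 4)*(s + 3)*(s - 4)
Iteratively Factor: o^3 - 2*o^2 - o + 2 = (o + 1)*(o^2 - 3*o + 2) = (o - 1)*(o + 1)*(o - 2)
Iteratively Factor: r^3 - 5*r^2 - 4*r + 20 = (r - 5)*(r^2 - 4) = (r - 5)*(r - 2)*(r + 2)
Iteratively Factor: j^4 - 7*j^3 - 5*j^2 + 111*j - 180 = (j - 3)*(j^3 - 4*j^2 - 17*j + 60) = (j - 3)*(j + 4)*(j^2 - 8*j + 15) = (j - 3)^2*(j + 4)*(j - 5)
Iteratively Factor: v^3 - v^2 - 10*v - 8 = (v + 2)*(v^2 - 3*v - 4) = (v - 4)*(v + 2)*(v + 1)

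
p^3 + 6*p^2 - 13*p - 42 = (p - 3)*(p + 2)*(p + 7)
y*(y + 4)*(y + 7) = y^3 + 11*y^2 + 28*y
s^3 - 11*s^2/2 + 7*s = s*(s - 7/2)*(s - 2)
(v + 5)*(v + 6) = v^2 + 11*v + 30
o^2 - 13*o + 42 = (o - 7)*(o - 6)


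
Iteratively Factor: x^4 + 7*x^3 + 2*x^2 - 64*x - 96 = (x + 4)*(x^3 + 3*x^2 - 10*x - 24) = (x + 2)*(x + 4)*(x^2 + x - 12) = (x - 3)*(x + 2)*(x + 4)*(x + 4)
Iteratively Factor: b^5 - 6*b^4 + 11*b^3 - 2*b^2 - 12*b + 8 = (b - 2)*(b^4 - 4*b^3 + 3*b^2 + 4*b - 4) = (b - 2)^2*(b^3 - 2*b^2 - b + 2) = (b - 2)^2*(b - 1)*(b^2 - b - 2) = (b - 2)^3*(b - 1)*(b + 1)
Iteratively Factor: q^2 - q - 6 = (q - 3)*(q + 2)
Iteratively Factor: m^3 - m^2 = (m - 1)*(m^2) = m*(m - 1)*(m)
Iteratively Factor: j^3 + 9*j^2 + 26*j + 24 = (j + 2)*(j^2 + 7*j + 12) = (j + 2)*(j + 4)*(j + 3)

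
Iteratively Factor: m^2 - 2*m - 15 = (m - 5)*(m + 3)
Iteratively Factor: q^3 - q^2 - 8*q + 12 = (q - 2)*(q^2 + q - 6) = (q - 2)^2*(q + 3)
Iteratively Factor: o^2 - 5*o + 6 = (o - 2)*(o - 3)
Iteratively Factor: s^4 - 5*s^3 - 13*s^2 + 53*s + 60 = (s + 1)*(s^3 - 6*s^2 - 7*s + 60) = (s - 5)*(s + 1)*(s^2 - s - 12) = (s - 5)*(s + 1)*(s + 3)*(s - 4)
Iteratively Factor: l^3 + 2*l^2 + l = (l + 1)*(l^2 + l) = (l + 1)^2*(l)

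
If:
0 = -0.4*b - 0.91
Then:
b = -2.28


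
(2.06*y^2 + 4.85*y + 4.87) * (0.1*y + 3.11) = 0.206*y^3 + 6.8916*y^2 + 15.5705*y + 15.1457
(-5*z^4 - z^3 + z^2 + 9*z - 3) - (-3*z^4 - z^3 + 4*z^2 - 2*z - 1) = -2*z^4 - 3*z^2 + 11*z - 2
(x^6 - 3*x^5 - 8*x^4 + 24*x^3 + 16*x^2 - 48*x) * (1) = x^6 - 3*x^5 - 8*x^4 + 24*x^3 + 16*x^2 - 48*x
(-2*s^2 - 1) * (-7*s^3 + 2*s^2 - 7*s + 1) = 14*s^5 - 4*s^4 + 21*s^3 - 4*s^2 + 7*s - 1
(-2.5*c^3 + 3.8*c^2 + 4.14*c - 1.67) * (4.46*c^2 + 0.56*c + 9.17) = -11.15*c^5 + 15.548*c^4 - 2.3326*c^3 + 29.7162*c^2 + 37.0286*c - 15.3139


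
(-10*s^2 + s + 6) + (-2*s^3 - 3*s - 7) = -2*s^3 - 10*s^2 - 2*s - 1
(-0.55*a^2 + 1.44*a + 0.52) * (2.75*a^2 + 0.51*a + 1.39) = -1.5125*a^4 + 3.6795*a^3 + 1.3999*a^2 + 2.2668*a + 0.7228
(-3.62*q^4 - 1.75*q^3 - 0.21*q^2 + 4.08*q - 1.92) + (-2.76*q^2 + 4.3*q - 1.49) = -3.62*q^4 - 1.75*q^3 - 2.97*q^2 + 8.38*q - 3.41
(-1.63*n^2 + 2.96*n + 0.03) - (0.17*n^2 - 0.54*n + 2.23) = -1.8*n^2 + 3.5*n - 2.2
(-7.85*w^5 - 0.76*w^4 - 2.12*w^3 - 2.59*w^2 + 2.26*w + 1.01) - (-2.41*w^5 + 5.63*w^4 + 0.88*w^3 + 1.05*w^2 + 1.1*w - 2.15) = -5.44*w^5 - 6.39*w^4 - 3.0*w^3 - 3.64*w^2 + 1.16*w + 3.16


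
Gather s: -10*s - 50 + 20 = -10*s - 30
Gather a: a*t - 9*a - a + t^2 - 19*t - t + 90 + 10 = a*(t - 10) + t^2 - 20*t + 100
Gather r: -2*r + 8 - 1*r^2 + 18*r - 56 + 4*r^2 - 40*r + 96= 3*r^2 - 24*r + 48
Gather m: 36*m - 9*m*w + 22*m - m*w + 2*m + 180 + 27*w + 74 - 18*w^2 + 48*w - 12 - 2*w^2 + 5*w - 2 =m*(60 - 10*w) - 20*w^2 + 80*w + 240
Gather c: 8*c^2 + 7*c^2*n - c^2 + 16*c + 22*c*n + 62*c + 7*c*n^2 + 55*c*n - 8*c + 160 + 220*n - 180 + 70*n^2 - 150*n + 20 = c^2*(7*n + 7) + c*(7*n^2 + 77*n + 70) + 70*n^2 + 70*n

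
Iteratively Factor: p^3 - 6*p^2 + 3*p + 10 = (p - 2)*(p^2 - 4*p - 5) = (p - 2)*(p + 1)*(p - 5)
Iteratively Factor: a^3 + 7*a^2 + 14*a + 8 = (a + 1)*(a^2 + 6*a + 8) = (a + 1)*(a + 4)*(a + 2)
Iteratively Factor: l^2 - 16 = (l + 4)*(l - 4)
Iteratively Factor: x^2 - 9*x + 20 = (x - 5)*(x - 4)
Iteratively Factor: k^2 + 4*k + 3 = (k + 3)*(k + 1)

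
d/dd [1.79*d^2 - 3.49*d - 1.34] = 3.58*d - 3.49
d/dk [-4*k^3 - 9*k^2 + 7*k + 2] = -12*k^2 - 18*k + 7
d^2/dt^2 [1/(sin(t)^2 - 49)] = 2*(-2*sin(t)^4 - 95*sin(t)^2 + 49)/(sin(t)^2 - 49)^3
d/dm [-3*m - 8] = -3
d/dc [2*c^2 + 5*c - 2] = 4*c + 5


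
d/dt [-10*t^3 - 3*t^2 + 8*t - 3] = -30*t^2 - 6*t + 8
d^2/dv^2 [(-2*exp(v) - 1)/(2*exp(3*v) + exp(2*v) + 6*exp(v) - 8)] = (-32*exp(6*v) - 48*exp(5*v) + 72*exp(4*v) - 432*exp(3*v) - 258*exp(2*v) - 164*exp(v) - 176)*exp(v)/(8*exp(9*v) + 12*exp(8*v) + 78*exp(7*v) - 23*exp(6*v) + 138*exp(5*v) - 492*exp(4*v) + 312*exp(3*v) - 672*exp(2*v) + 1152*exp(v) - 512)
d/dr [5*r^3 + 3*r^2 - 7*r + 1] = 15*r^2 + 6*r - 7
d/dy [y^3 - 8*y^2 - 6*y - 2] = 3*y^2 - 16*y - 6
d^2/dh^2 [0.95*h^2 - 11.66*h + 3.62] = 1.90000000000000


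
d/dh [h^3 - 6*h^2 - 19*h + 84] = 3*h^2 - 12*h - 19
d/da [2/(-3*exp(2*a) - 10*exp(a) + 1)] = (12*exp(a) + 20)*exp(a)/(3*exp(2*a) + 10*exp(a) - 1)^2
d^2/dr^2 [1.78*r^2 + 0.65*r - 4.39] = 3.56000000000000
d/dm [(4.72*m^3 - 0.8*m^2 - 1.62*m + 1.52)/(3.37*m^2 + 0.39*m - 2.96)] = (15.9064*m^4 + 3.6816*m^3 - 36.7662*m^2 - 5.5088*m + 4.2024)/(11.3569*m^4 + 2.6286*m^3 - 19.7983*m^2 - 2.3088*m + 8.7616)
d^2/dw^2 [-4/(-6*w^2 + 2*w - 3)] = 16*(-18*w^2 + 6*w + 2*(6*w - 1)^2 - 9)/(6*w^2 - 2*w + 3)^3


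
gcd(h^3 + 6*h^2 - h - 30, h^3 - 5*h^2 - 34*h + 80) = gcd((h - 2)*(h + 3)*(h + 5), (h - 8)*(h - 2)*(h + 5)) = h^2 + 3*h - 10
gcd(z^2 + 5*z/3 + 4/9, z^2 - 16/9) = z + 4/3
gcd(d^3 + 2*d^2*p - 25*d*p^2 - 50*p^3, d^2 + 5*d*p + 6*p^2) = d + 2*p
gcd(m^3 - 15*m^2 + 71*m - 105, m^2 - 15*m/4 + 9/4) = m - 3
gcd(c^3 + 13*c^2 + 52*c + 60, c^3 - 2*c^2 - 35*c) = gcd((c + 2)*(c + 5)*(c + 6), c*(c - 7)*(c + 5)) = c + 5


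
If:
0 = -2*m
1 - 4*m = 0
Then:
No Solution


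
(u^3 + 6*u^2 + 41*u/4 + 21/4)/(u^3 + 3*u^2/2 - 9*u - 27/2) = (2*u^2 + 9*u + 7)/(2*(u^2 - 9))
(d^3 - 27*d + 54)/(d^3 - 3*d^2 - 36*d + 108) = (d - 3)/(d - 6)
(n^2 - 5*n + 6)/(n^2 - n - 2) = (n - 3)/(n + 1)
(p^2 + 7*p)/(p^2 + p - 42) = p/(p - 6)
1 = 1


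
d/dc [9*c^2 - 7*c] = 18*c - 7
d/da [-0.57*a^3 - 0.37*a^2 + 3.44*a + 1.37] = -1.71*a^2 - 0.74*a + 3.44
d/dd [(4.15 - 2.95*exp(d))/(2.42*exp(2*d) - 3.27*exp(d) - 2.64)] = (7.139*exp(2*d) - 20.086*exp(d) + 21.3585)*exp(d)/(5.8564*exp(4*d) - 15.8268*exp(3*d) - 2.0847*exp(2*d) + 17.2656*exp(d) + 6.9696)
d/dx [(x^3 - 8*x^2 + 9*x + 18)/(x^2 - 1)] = (x^2 - 2*x - 9)/(x^2 - 2*x + 1)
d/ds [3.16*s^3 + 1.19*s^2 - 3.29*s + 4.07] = 9.48*s^2 + 2.38*s - 3.29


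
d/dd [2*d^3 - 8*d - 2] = 6*d^2 - 8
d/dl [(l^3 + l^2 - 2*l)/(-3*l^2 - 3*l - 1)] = (-3*l^4 - 6*l^3 - 12*l^2 - 2*l + 2)/(9*l^4 + 18*l^3 + 15*l^2 + 6*l + 1)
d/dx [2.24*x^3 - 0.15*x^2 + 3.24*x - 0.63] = 6.72*x^2 - 0.3*x + 3.24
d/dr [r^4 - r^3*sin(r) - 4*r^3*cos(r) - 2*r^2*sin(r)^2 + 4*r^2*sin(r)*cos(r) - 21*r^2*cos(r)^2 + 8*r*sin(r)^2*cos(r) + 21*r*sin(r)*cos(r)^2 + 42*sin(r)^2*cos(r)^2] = 4*r^3*sin(r) - r^3*cos(r) + 4*r^3 - 3*r^2*sin(r) + 19*r^2*sin(2*r) - 12*r^2*cos(r) + 4*r^2*cos(2*r) - 2*r*sin(r) + 4*r*sin(2*r) + 6*r*sin(3*r) + 21*r*cos(r)/4 - 19*r*cos(2*r) + 63*r*cos(3*r)/4 - 23*r + 21*sin(r)/4 + 21*sin(3*r)/4 + 21*sin(4*r) + 2*cos(r) - 2*cos(3*r)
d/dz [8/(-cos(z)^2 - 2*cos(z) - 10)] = -16*(cos(z) + 1)*sin(z)/(cos(z)^2 + 2*cos(z) + 10)^2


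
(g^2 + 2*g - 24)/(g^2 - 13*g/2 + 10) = 2*(g + 6)/(2*g - 5)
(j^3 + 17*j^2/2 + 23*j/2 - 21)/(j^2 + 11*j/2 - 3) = (2*j^2 + 5*j - 7)/(2*j - 1)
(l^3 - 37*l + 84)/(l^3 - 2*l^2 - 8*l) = (l^2 + 4*l - 21)/(l*(l + 2))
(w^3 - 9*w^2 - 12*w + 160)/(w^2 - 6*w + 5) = (w^2 - 4*w - 32)/(w - 1)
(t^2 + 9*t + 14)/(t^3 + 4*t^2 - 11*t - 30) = (t + 7)/(t^2 + 2*t - 15)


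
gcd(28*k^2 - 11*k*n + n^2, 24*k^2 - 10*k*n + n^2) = 4*k - n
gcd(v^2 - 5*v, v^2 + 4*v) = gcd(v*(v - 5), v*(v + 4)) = v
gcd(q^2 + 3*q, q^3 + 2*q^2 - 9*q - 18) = q + 3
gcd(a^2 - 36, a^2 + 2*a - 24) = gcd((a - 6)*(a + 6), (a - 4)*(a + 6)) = a + 6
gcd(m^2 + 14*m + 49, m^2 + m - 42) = m + 7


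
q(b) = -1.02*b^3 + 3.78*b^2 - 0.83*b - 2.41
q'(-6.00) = -156.35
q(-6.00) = 358.97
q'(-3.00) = -51.05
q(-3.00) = 61.64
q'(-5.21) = -123.28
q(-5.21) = 248.77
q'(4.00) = -19.55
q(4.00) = -10.53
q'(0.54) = 2.36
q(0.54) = -1.92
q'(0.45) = 1.95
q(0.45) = -2.11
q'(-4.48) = -96.11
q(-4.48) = 168.89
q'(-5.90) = -151.95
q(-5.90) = 343.56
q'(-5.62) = -139.97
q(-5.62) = 302.70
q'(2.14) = 1.33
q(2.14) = 3.13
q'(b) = -3.06*b^2 + 7.56*b - 0.83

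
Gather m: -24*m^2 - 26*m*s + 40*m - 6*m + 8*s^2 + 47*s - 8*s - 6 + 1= -24*m^2 + m*(34 - 26*s) + 8*s^2 + 39*s - 5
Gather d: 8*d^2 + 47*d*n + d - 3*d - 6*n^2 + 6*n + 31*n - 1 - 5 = 8*d^2 + d*(47*n - 2) - 6*n^2 + 37*n - 6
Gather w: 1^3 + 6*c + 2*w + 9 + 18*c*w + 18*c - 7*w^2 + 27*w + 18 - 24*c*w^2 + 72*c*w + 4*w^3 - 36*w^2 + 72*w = 24*c + 4*w^3 + w^2*(-24*c - 43) + w*(90*c + 101) + 28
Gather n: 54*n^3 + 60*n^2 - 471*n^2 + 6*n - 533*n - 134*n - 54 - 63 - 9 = 54*n^3 - 411*n^2 - 661*n - 126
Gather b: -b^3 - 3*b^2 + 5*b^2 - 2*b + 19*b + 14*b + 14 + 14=-b^3 + 2*b^2 + 31*b + 28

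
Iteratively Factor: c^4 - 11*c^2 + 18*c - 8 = (c + 4)*(c^3 - 4*c^2 + 5*c - 2) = (c - 1)*(c + 4)*(c^2 - 3*c + 2) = (c - 1)^2*(c + 4)*(c - 2)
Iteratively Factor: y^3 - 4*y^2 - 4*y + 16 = (y - 4)*(y^2 - 4) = (y - 4)*(y - 2)*(y + 2)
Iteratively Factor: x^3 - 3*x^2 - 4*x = (x)*(x^2 - 3*x - 4) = x*(x - 4)*(x + 1)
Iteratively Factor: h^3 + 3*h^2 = (h)*(h^2 + 3*h) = h^2*(h + 3)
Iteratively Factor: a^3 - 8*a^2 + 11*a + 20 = (a - 5)*(a^2 - 3*a - 4) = (a - 5)*(a + 1)*(a - 4)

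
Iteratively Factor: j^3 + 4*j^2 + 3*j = (j)*(j^2 + 4*j + 3) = j*(j + 1)*(j + 3)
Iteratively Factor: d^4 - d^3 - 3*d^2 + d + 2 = (d + 1)*(d^3 - 2*d^2 - d + 2) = (d - 2)*(d + 1)*(d^2 - 1) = (d - 2)*(d - 1)*(d + 1)*(d + 1)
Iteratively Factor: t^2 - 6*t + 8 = (t - 4)*(t - 2)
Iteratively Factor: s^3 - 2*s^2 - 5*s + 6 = (s + 2)*(s^2 - 4*s + 3) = (s - 3)*(s + 2)*(s - 1)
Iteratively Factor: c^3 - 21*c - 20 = (c + 4)*(c^2 - 4*c - 5) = (c + 1)*(c + 4)*(c - 5)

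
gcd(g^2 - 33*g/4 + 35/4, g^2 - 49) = g - 7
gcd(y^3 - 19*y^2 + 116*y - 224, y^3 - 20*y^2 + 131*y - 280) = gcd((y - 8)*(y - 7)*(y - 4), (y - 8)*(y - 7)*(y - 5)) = y^2 - 15*y + 56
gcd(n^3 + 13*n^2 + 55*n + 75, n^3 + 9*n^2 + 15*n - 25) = n^2 + 10*n + 25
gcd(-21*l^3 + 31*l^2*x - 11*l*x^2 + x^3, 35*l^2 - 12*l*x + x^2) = -7*l + x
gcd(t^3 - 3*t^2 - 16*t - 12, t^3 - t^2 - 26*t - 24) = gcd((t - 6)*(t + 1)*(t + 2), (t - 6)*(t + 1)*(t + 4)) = t^2 - 5*t - 6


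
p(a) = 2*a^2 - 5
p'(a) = 4*a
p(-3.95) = 26.20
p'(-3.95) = -15.80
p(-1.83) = 1.70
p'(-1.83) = -7.32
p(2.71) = 9.69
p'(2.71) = 10.84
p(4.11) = 28.78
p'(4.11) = 16.44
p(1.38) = -1.19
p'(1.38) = 5.52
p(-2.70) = 9.58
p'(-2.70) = -10.80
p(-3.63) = 21.35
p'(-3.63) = -14.52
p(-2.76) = 10.24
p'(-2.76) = -11.04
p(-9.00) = 157.00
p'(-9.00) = -36.00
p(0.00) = -5.00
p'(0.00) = 0.00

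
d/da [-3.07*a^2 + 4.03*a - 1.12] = 4.03 - 6.14*a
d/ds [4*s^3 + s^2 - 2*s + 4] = 12*s^2 + 2*s - 2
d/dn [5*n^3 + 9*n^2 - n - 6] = 15*n^2 + 18*n - 1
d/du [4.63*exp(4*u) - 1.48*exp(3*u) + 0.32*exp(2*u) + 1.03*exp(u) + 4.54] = (18.52*exp(3*u) - 4.44*exp(2*u) + 0.64*exp(u) + 1.03)*exp(u)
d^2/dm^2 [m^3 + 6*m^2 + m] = 6*m + 12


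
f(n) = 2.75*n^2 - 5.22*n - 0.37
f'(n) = 5.5*n - 5.22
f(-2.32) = 26.54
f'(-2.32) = -17.98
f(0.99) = -2.84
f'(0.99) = 0.23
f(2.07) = 0.61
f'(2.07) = 6.16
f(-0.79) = 5.47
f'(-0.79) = -9.56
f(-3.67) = 55.83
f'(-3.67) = -25.40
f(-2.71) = 33.97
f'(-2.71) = -20.12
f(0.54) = -2.39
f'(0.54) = -2.25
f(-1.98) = 20.75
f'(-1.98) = -16.11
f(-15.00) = 696.68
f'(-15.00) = -87.72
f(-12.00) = 458.27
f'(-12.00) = -71.22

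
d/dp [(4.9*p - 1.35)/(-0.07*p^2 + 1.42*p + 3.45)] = (0.343*p^2 - 0.189*p + 18.822)/(0.0049*p^4 - 0.1988*p^3 + 1.5334*p^2 + 9.798*p + 11.9025)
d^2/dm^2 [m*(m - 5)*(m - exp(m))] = -m^2*exp(m) + m*exp(m) + 6*m + 8*exp(m) - 10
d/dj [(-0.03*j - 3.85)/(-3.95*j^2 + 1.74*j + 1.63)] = (-0.1185*j^2 - 30.415*j + 6.6501)/(15.6025*j^4 - 13.746*j^3 - 9.8494*j^2 + 5.6724*j + 2.6569)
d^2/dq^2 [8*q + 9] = 0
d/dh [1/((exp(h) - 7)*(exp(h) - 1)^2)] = -(2*(exp(h) - 7)^2 + (exp(h) - 7)*(exp(h) - 1))*exp(h)/((exp(h) - 7)^3*(exp(h) - 1)^3)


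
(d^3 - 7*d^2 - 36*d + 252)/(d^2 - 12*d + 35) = (d^2 - 36)/(d - 5)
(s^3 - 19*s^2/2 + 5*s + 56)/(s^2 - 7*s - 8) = (s^2 - 3*s/2 - 7)/(s + 1)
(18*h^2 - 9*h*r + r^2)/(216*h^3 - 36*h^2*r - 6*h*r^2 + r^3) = (-3*h + r)/(-36*h^2 + r^2)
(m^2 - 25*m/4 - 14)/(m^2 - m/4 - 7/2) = (m - 8)/(m - 2)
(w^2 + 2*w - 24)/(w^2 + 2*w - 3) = (w^2 + 2*w - 24)/(w^2 + 2*w - 3)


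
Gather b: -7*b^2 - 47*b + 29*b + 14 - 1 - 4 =-7*b^2 - 18*b + 9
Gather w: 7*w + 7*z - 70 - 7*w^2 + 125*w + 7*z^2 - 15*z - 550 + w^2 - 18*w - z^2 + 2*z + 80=-6*w^2 + 114*w + 6*z^2 - 6*z - 540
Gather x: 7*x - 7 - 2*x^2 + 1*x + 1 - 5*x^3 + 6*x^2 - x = -5*x^3 + 4*x^2 + 7*x - 6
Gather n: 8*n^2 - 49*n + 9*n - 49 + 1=8*n^2 - 40*n - 48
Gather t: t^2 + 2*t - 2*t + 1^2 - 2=t^2 - 1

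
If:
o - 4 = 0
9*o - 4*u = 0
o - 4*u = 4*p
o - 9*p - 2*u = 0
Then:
No Solution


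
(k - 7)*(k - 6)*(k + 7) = k^3 - 6*k^2 - 49*k + 294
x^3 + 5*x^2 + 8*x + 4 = (x + 1)*(x + 2)^2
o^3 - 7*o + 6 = (o - 2)*(o - 1)*(o + 3)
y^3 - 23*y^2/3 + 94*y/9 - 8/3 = (y - 6)*(y - 4/3)*(y - 1/3)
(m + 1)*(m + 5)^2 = m^3 + 11*m^2 + 35*m + 25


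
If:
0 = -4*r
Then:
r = 0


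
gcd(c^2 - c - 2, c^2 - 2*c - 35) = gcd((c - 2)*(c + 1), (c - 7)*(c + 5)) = 1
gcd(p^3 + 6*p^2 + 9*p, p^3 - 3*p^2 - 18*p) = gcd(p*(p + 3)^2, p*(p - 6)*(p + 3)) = p^2 + 3*p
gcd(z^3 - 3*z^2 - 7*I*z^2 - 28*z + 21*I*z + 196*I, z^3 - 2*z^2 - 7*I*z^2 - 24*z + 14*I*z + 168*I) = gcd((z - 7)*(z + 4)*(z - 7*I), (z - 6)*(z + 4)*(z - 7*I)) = z^2 + z*(4 - 7*I) - 28*I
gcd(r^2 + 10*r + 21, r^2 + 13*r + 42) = r + 7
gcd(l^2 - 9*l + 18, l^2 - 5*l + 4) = 1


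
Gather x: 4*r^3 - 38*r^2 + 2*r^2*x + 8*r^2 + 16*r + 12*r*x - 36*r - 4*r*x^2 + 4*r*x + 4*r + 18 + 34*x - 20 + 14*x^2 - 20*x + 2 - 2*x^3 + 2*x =4*r^3 - 30*r^2 - 16*r - 2*x^3 + x^2*(14 - 4*r) + x*(2*r^2 + 16*r + 16)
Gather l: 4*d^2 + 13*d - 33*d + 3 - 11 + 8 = 4*d^2 - 20*d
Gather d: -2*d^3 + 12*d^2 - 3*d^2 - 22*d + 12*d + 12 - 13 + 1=-2*d^3 + 9*d^2 - 10*d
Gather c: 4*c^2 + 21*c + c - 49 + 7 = 4*c^2 + 22*c - 42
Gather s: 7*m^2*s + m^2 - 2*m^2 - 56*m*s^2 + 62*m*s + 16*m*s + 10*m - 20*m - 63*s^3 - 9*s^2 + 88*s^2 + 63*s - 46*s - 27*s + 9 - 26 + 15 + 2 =-m^2 - 10*m - 63*s^3 + s^2*(79 - 56*m) + s*(7*m^2 + 78*m - 10)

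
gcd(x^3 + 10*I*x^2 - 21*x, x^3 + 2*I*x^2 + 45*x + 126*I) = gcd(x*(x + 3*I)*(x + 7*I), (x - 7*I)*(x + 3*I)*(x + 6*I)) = x + 3*I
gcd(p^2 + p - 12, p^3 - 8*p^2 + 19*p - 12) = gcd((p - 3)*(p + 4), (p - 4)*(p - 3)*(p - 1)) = p - 3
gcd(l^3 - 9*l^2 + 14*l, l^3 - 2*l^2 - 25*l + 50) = l - 2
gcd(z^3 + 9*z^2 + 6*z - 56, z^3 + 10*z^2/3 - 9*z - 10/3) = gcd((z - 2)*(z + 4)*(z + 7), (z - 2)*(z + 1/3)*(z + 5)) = z - 2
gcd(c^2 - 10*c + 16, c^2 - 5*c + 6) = c - 2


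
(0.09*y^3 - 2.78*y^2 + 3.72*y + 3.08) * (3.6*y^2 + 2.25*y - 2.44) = 0.324*y^5 - 9.8055*y^4 + 6.9174*y^3 + 26.2412*y^2 - 2.1468*y - 7.5152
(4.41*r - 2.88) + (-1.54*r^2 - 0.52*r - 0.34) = -1.54*r^2 + 3.89*r - 3.22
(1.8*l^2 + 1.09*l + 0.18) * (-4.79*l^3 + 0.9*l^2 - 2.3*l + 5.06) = -8.622*l^5 - 3.6011*l^4 - 4.0212*l^3 + 6.763*l^2 + 5.1014*l + 0.9108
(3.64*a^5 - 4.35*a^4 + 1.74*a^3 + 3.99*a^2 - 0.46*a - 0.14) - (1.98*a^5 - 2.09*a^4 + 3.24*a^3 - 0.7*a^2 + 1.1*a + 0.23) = 1.66*a^5 - 2.26*a^4 - 1.5*a^3 + 4.69*a^2 - 1.56*a - 0.37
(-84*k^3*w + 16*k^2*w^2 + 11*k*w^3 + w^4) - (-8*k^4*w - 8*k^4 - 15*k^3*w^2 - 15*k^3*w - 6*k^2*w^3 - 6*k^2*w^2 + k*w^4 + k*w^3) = 8*k^4*w + 8*k^4 + 15*k^3*w^2 - 69*k^3*w + 6*k^2*w^3 + 22*k^2*w^2 - k*w^4 + 10*k*w^3 + w^4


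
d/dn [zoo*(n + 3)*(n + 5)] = zoo*(n + 4)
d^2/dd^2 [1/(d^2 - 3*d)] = 2*(-d*(d - 3) + (2*d - 3)^2)/(d^3*(d - 3)^3)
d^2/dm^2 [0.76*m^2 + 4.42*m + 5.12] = 1.52000000000000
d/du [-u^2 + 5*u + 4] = 5 - 2*u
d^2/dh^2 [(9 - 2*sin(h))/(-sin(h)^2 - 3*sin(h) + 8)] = (-2*sin(h)^5 + 42*sin(h)^4 - 11*sin(h)^3 + 267*sin(h)^2 + 22*sin(h) - 210)/(sin(h)^2 + 3*sin(h) - 8)^3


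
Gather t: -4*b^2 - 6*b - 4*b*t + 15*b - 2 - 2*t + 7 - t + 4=-4*b^2 + 9*b + t*(-4*b - 3) + 9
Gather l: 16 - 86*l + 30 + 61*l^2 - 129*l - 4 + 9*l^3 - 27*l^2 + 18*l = 9*l^3 + 34*l^2 - 197*l + 42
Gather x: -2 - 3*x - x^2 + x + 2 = -x^2 - 2*x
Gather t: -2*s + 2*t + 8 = -2*s + 2*t + 8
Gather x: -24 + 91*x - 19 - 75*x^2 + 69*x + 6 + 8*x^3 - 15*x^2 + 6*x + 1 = 8*x^3 - 90*x^2 + 166*x - 36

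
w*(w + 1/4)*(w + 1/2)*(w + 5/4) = w^4 + 2*w^3 + 17*w^2/16 + 5*w/32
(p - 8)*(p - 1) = p^2 - 9*p + 8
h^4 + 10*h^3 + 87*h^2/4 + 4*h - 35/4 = (h - 1/2)*(h + 1)*(h + 5/2)*(h + 7)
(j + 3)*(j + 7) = j^2 + 10*j + 21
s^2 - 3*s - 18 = (s - 6)*(s + 3)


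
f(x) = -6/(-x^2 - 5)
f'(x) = -12*x/(-x^2 - 5)^2 = -12*x/(x^2 + 5)^2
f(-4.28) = 0.26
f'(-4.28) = 0.09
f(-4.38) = 0.25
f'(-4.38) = 0.09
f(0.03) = 1.20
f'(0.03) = -0.01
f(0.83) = 1.05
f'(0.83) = -0.31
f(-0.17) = 1.19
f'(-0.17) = 0.08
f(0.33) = 1.17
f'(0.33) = -0.15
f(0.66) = 1.10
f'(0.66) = -0.27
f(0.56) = 1.13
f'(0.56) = -0.24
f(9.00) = 0.07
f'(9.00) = -0.01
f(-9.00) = 0.07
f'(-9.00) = 0.01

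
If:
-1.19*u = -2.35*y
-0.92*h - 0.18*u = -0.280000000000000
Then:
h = 0.304347826086957 - 0.38637194008038*y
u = 1.97478991596639*y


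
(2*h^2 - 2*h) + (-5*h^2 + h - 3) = -3*h^2 - h - 3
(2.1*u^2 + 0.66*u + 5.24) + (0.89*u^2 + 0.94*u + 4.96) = 2.99*u^2 + 1.6*u + 10.2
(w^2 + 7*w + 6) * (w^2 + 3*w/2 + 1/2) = w^4 + 17*w^3/2 + 17*w^2 + 25*w/2 + 3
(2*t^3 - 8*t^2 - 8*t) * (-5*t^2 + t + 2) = -10*t^5 + 42*t^4 + 36*t^3 - 24*t^2 - 16*t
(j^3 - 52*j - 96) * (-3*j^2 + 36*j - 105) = -3*j^5 + 36*j^4 + 51*j^3 - 1584*j^2 + 2004*j + 10080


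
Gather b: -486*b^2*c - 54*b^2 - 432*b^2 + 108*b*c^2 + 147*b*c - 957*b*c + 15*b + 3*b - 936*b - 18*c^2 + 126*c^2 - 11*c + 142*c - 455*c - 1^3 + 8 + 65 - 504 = b^2*(-486*c - 486) + b*(108*c^2 - 810*c - 918) + 108*c^2 - 324*c - 432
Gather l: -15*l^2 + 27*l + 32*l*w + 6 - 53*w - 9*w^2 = -15*l^2 + l*(32*w + 27) - 9*w^2 - 53*w + 6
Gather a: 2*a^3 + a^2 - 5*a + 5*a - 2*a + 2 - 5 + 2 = 2*a^3 + a^2 - 2*a - 1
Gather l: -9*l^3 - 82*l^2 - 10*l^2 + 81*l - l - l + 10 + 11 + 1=-9*l^3 - 92*l^2 + 79*l + 22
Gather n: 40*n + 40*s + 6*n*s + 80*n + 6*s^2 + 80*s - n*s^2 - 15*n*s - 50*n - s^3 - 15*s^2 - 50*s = n*(-s^2 - 9*s + 70) - s^3 - 9*s^2 + 70*s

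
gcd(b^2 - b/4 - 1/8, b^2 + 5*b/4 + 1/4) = b + 1/4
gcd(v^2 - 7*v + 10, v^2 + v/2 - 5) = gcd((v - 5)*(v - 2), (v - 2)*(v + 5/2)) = v - 2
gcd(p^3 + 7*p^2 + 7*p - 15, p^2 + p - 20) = p + 5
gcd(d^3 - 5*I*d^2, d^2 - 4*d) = d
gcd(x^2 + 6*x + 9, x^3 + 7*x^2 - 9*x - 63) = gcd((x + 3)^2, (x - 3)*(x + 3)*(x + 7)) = x + 3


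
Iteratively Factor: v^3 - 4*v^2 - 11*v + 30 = (v + 3)*(v^2 - 7*v + 10) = (v - 2)*(v + 3)*(v - 5)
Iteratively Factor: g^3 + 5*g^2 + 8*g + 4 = (g + 2)*(g^2 + 3*g + 2) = (g + 2)^2*(g + 1)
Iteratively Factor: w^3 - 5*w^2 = (w)*(w^2 - 5*w) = w^2*(w - 5)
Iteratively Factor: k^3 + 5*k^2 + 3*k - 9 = (k + 3)*(k^2 + 2*k - 3) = (k - 1)*(k + 3)*(k + 3)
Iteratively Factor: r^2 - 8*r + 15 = (r - 3)*(r - 5)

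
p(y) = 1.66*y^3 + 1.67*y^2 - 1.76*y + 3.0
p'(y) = 4.98*y^2 + 3.34*y - 1.76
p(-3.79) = -56.71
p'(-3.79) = 57.11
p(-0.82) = 4.65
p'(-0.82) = -1.15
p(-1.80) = 1.90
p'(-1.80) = 8.36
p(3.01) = 58.10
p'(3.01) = 53.41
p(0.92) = 4.09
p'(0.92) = 5.53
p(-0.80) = 4.63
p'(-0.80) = -1.24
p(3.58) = 94.27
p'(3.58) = 74.02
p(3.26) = 72.52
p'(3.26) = 62.05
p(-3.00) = -21.51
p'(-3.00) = 33.04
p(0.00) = 3.00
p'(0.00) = -1.76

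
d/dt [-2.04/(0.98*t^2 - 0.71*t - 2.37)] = (3.9984*t - 1.4484)/(-0.98*t^2 + 0.71*t + 2.37)^2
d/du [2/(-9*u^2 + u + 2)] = 2*(18*u - 1)/(-9*u^2 + u + 2)^2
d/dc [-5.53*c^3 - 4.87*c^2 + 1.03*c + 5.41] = -16.59*c^2 - 9.74*c + 1.03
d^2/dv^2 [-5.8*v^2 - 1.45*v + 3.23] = -11.6000000000000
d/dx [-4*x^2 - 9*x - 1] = -8*x - 9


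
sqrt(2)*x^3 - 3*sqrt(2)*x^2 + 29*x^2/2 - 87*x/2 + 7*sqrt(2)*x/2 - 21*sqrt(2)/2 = (x - 3)*(x + 7*sqrt(2))*(sqrt(2)*x + 1/2)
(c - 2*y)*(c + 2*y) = c^2 - 4*y^2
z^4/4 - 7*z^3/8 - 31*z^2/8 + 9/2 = (z/4 + 1/2)*(z - 6)*(z - 1)*(z + 3/2)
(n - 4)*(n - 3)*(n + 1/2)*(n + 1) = n^4 - 11*n^3/2 + 2*n^2 + 29*n/2 + 6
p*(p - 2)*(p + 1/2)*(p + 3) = p^4 + 3*p^3/2 - 11*p^2/2 - 3*p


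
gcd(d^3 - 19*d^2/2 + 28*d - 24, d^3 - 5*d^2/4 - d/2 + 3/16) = d - 3/2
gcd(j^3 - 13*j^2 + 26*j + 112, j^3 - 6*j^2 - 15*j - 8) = j - 8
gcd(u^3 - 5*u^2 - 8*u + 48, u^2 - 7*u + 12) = u - 4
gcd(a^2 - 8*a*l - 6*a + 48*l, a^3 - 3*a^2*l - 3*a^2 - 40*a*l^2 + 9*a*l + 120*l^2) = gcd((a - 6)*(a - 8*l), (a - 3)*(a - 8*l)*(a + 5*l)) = a - 8*l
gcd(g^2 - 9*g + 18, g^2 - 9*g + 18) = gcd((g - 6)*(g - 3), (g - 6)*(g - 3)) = g^2 - 9*g + 18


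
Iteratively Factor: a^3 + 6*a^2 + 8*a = (a + 4)*(a^2 + 2*a) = a*(a + 4)*(a + 2)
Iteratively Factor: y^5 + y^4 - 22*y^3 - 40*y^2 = (y)*(y^4 + y^3 - 22*y^2 - 40*y) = y^2*(y^3 + y^2 - 22*y - 40) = y^2*(y + 2)*(y^2 - y - 20) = y^2*(y - 5)*(y + 2)*(y + 4)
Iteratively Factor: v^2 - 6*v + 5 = (v - 1)*(v - 5)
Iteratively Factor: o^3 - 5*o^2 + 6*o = (o - 3)*(o^2 - 2*o) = o*(o - 3)*(o - 2)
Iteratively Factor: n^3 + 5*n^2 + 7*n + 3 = (n + 1)*(n^2 + 4*n + 3) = (n + 1)*(n + 3)*(n + 1)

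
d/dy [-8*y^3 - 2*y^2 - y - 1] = -24*y^2 - 4*y - 1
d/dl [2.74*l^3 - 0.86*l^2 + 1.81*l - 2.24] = 8.22*l^2 - 1.72*l + 1.81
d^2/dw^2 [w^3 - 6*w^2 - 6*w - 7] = 6*w - 12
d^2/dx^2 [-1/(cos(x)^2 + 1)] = 2*(2*sin(x)^4 + sin(x)^2 - 2)/(cos(x)^2 + 1)^3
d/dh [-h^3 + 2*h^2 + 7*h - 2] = -3*h^2 + 4*h + 7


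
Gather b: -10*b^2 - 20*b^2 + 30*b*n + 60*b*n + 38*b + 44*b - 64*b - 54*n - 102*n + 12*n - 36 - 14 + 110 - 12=-30*b^2 + b*(90*n + 18) - 144*n + 48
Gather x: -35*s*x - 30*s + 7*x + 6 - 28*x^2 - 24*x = -30*s - 28*x^2 + x*(-35*s - 17) + 6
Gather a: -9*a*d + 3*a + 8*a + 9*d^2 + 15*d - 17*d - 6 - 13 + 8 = a*(11 - 9*d) + 9*d^2 - 2*d - 11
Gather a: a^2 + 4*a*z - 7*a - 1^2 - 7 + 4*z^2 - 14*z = a^2 + a*(4*z - 7) + 4*z^2 - 14*z - 8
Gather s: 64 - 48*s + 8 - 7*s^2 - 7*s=-7*s^2 - 55*s + 72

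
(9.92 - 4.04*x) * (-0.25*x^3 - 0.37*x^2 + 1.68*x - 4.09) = 1.01*x^4 - 0.9852*x^3 - 10.4576*x^2 + 33.1892*x - 40.5728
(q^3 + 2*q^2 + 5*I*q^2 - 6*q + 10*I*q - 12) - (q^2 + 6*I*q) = q^3 + q^2 + 5*I*q^2 - 6*q + 4*I*q - 12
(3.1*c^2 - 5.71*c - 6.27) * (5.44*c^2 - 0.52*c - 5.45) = 16.864*c^4 - 32.6744*c^3 - 48.0346*c^2 + 34.3799*c + 34.1715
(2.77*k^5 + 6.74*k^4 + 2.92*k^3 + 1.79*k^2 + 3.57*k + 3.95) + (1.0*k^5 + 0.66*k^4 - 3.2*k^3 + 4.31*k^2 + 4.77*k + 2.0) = 3.77*k^5 + 7.4*k^4 - 0.28*k^3 + 6.1*k^2 + 8.34*k + 5.95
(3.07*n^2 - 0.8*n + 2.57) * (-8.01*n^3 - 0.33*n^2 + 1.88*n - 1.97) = -24.5907*n^5 + 5.3949*n^4 - 14.5501*n^3 - 8.4*n^2 + 6.4076*n - 5.0629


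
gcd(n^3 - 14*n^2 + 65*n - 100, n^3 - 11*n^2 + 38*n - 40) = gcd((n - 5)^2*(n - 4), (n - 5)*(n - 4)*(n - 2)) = n^2 - 9*n + 20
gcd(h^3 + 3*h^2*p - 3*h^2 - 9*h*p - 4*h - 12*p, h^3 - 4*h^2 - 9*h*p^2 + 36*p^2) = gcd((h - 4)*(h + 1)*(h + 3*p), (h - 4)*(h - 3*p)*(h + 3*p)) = h^2 + 3*h*p - 4*h - 12*p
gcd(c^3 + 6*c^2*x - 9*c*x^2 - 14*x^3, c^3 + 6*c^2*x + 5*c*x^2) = c + x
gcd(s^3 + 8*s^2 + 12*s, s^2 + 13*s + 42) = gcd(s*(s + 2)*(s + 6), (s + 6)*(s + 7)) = s + 6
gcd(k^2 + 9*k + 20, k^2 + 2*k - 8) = k + 4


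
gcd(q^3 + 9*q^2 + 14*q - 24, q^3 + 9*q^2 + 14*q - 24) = q^3 + 9*q^2 + 14*q - 24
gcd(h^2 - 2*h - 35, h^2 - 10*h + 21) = h - 7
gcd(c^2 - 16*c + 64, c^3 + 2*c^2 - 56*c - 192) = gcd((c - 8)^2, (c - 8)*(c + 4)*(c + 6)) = c - 8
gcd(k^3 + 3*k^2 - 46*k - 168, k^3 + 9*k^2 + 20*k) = k + 4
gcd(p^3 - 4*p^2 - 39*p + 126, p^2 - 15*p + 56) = p - 7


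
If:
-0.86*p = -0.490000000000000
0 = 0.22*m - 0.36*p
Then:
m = 0.93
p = 0.57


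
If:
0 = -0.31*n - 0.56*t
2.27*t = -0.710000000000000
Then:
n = 0.57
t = -0.31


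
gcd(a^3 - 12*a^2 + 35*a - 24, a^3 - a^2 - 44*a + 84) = 1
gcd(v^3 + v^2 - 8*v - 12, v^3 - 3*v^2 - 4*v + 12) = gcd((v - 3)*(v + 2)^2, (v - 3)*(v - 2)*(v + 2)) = v^2 - v - 6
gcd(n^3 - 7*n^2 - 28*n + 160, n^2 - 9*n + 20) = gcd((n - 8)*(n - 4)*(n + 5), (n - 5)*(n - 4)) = n - 4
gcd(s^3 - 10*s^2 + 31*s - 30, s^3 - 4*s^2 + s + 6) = s^2 - 5*s + 6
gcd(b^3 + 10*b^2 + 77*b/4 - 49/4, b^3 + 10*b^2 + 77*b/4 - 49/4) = b^3 + 10*b^2 + 77*b/4 - 49/4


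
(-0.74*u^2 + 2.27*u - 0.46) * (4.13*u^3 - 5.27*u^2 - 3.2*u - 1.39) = -3.0562*u^5 + 13.2749*u^4 - 11.4947*u^3 - 3.8112*u^2 - 1.6833*u + 0.6394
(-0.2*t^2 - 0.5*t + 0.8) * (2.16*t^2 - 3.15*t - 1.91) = -0.432*t^4 - 0.45*t^3 + 3.685*t^2 - 1.565*t - 1.528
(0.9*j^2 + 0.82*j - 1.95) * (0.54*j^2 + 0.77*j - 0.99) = 0.486*j^4 + 1.1358*j^3 - 1.3126*j^2 - 2.3133*j + 1.9305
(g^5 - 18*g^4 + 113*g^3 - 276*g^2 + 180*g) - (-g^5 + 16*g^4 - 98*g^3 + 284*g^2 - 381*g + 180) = 2*g^5 - 34*g^4 + 211*g^3 - 560*g^2 + 561*g - 180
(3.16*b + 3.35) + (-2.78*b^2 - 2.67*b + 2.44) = -2.78*b^2 + 0.49*b + 5.79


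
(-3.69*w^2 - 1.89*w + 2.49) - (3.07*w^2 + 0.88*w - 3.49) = -6.76*w^2 - 2.77*w + 5.98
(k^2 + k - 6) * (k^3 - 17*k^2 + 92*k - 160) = k^5 - 16*k^4 + 69*k^3 + 34*k^2 - 712*k + 960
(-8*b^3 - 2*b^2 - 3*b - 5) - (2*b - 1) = -8*b^3 - 2*b^2 - 5*b - 4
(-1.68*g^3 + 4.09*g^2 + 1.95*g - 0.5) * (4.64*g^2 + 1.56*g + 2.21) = -7.7952*g^5 + 16.3568*g^4 + 11.7156*g^3 + 9.7609*g^2 + 3.5295*g - 1.105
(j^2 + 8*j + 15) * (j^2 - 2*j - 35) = j^4 + 6*j^3 - 36*j^2 - 310*j - 525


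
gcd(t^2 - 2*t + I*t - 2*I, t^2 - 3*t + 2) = t - 2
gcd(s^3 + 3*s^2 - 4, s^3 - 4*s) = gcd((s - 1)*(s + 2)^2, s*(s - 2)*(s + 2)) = s + 2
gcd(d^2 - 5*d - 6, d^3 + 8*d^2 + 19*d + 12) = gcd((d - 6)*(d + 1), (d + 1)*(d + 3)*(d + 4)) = d + 1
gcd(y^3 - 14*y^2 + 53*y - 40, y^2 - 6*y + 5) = y^2 - 6*y + 5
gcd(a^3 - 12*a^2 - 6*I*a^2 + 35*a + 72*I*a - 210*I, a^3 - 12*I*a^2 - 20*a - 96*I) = a - 6*I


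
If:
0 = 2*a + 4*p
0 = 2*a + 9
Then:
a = -9/2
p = 9/4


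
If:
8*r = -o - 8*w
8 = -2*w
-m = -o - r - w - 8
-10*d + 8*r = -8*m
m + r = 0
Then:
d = 0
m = -6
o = -16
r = 6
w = -4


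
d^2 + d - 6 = (d - 2)*(d + 3)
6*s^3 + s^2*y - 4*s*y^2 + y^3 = (-3*s + y)*(-2*s + y)*(s + y)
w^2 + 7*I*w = w*(w + 7*I)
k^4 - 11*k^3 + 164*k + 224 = (k - 8)*(k - 7)*(k + 2)^2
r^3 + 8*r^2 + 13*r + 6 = (r + 1)^2*(r + 6)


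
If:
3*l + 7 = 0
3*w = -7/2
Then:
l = -7/3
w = -7/6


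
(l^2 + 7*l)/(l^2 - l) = (l + 7)/(l - 1)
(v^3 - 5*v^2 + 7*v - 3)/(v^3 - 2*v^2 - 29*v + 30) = (v^2 - 4*v + 3)/(v^2 - v - 30)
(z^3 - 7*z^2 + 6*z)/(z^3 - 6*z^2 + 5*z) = (z - 6)/(z - 5)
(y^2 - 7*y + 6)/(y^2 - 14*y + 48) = (y - 1)/(y - 8)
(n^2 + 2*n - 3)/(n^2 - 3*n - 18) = (n - 1)/(n - 6)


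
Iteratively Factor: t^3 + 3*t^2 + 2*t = (t)*(t^2 + 3*t + 2) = t*(t + 1)*(t + 2)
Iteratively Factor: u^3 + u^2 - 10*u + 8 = (u - 1)*(u^2 + 2*u - 8) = (u - 1)*(u + 4)*(u - 2)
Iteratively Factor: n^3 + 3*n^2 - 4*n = (n)*(n^2 + 3*n - 4) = n*(n - 1)*(n + 4)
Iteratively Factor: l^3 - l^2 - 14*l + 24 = (l + 4)*(l^2 - 5*l + 6) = (l - 2)*(l + 4)*(l - 3)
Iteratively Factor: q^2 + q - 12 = (q + 4)*(q - 3)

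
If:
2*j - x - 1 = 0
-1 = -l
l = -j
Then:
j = -1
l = 1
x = -3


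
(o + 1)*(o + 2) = o^2 + 3*o + 2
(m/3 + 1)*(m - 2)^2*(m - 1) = m^4/3 - 2*m^3/3 - 7*m^2/3 + 20*m/3 - 4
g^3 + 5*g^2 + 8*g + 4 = (g + 1)*(g + 2)^2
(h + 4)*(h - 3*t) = h^2 - 3*h*t + 4*h - 12*t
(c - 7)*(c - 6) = c^2 - 13*c + 42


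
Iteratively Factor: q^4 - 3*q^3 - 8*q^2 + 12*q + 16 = (q + 1)*(q^3 - 4*q^2 - 4*q + 16) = (q - 4)*(q + 1)*(q^2 - 4) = (q - 4)*(q + 1)*(q + 2)*(q - 2)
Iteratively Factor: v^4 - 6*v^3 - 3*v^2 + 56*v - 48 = (v - 4)*(v^3 - 2*v^2 - 11*v + 12) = (v - 4)*(v + 3)*(v^2 - 5*v + 4) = (v - 4)^2*(v + 3)*(v - 1)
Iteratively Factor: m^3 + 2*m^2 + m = (m + 1)*(m^2 + m) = m*(m + 1)*(m + 1)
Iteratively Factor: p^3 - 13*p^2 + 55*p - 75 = (p - 5)*(p^2 - 8*p + 15) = (p - 5)^2*(p - 3)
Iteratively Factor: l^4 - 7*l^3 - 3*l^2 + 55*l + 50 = (l - 5)*(l^3 - 2*l^2 - 13*l - 10) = (l - 5)*(l + 1)*(l^2 - 3*l - 10) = (l - 5)*(l + 1)*(l + 2)*(l - 5)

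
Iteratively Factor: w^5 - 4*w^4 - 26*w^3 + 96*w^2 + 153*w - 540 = (w + 4)*(w^4 - 8*w^3 + 6*w^2 + 72*w - 135) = (w + 3)*(w + 4)*(w^3 - 11*w^2 + 39*w - 45) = (w - 5)*(w + 3)*(w + 4)*(w^2 - 6*w + 9) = (w - 5)*(w - 3)*(w + 3)*(w + 4)*(w - 3)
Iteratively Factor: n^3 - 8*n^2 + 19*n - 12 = (n - 3)*(n^2 - 5*n + 4) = (n - 4)*(n - 3)*(n - 1)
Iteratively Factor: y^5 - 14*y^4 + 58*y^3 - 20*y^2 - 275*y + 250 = (y - 5)*(y^4 - 9*y^3 + 13*y^2 + 45*y - 50) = (y - 5)^2*(y^3 - 4*y^2 - 7*y + 10) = (y - 5)^3*(y^2 + y - 2) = (y - 5)^3*(y - 1)*(y + 2)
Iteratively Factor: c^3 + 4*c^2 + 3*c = (c)*(c^2 + 4*c + 3) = c*(c + 1)*(c + 3)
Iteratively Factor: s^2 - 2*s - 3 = (s + 1)*(s - 3)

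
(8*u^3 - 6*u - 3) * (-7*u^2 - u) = -56*u^5 - 8*u^4 + 42*u^3 + 27*u^2 + 3*u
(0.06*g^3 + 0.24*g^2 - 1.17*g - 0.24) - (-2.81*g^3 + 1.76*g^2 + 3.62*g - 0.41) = 2.87*g^3 - 1.52*g^2 - 4.79*g + 0.17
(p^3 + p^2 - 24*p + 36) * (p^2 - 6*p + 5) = p^5 - 5*p^4 - 25*p^3 + 185*p^2 - 336*p + 180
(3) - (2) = 1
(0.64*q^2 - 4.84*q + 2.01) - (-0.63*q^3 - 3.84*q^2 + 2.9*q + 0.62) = 0.63*q^3 + 4.48*q^2 - 7.74*q + 1.39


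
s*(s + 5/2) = s^2 + 5*s/2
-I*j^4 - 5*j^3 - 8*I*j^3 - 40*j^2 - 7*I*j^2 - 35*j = j*(j + 7)*(j - 5*I)*(-I*j - I)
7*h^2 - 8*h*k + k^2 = (-7*h + k)*(-h + k)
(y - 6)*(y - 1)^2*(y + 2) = y^4 - 6*y^3 - 3*y^2 + 20*y - 12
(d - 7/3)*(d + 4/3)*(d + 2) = d^3 + d^2 - 46*d/9 - 56/9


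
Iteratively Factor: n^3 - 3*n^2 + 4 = (n - 2)*(n^2 - n - 2) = (n - 2)*(n + 1)*(n - 2)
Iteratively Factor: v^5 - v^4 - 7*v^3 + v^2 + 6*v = (v + 2)*(v^4 - 3*v^3 - v^2 + 3*v) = (v - 1)*(v + 2)*(v^3 - 2*v^2 - 3*v) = v*(v - 1)*(v + 2)*(v^2 - 2*v - 3) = v*(v - 3)*(v - 1)*(v + 2)*(v + 1)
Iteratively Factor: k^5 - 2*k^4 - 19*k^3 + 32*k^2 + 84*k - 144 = (k - 2)*(k^4 - 19*k^2 - 6*k + 72) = (k - 4)*(k - 2)*(k^3 + 4*k^2 - 3*k - 18) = (k - 4)*(k - 2)^2*(k^2 + 6*k + 9) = (k - 4)*(k - 2)^2*(k + 3)*(k + 3)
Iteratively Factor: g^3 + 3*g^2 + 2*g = (g + 1)*(g^2 + 2*g) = (g + 1)*(g + 2)*(g)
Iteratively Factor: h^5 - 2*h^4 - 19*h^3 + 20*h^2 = (h - 5)*(h^4 + 3*h^3 - 4*h^2) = (h - 5)*(h - 1)*(h^3 + 4*h^2) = h*(h - 5)*(h - 1)*(h^2 + 4*h) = h*(h - 5)*(h - 1)*(h + 4)*(h)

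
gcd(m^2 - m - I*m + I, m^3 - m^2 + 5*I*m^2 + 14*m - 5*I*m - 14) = m - 1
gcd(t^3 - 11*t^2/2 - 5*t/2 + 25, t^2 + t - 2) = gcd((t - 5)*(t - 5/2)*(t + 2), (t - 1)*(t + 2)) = t + 2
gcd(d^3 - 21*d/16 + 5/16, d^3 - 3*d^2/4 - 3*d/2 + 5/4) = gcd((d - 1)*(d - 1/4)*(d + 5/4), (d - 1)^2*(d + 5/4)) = d^2 + d/4 - 5/4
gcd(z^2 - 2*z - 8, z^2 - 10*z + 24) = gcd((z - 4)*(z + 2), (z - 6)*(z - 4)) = z - 4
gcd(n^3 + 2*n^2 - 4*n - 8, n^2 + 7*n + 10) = n + 2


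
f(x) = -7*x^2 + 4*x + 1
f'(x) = 4 - 14*x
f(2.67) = -38.22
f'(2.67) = -33.38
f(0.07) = 1.25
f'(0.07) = 3.02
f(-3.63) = -105.76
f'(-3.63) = 54.82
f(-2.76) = -63.36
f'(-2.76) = 42.64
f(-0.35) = -1.26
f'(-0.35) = 8.90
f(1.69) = -12.23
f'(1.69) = -19.66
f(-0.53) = -3.09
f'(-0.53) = 11.42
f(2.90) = -46.27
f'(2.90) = -36.60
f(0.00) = 1.00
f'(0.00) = 4.00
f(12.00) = -959.00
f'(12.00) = -164.00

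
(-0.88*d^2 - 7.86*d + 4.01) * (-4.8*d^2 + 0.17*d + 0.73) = 4.224*d^4 + 37.5784*d^3 - 21.2266*d^2 - 5.0561*d + 2.9273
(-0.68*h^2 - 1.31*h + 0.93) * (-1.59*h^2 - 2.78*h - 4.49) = 1.0812*h^4 + 3.9733*h^3 + 5.2163*h^2 + 3.2965*h - 4.1757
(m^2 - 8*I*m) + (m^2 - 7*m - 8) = 2*m^2 - 7*m - 8*I*m - 8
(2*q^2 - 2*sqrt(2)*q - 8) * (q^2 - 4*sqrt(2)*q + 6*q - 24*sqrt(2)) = 2*q^4 - 10*sqrt(2)*q^3 + 12*q^3 - 60*sqrt(2)*q^2 + 8*q^2 + 32*sqrt(2)*q + 48*q + 192*sqrt(2)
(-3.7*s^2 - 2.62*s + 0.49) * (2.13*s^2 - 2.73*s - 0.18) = -7.881*s^4 + 4.5204*s^3 + 8.8623*s^2 - 0.8661*s - 0.0882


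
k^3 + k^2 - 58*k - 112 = (k - 8)*(k + 2)*(k + 7)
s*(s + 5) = s^2 + 5*s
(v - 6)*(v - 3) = v^2 - 9*v + 18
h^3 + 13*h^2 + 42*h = h*(h + 6)*(h + 7)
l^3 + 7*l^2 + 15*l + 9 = (l + 1)*(l + 3)^2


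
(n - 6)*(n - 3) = n^2 - 9*n + 18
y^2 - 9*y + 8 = (y - 8)*(y - 1)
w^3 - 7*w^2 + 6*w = w*(w - 6)*(w - 1)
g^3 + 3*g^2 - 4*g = g*(g - 1)*(g + 4)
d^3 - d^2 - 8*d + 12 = (d - 2)^2*(d + 3)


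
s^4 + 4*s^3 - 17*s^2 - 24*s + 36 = (s - 3)*(s - 1)*(s + 2)*(s + 6)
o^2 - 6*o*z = o*(o - 6*z)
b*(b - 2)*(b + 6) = b^3 + 4*b^2 - 12*b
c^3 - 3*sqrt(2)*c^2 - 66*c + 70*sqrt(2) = (c - 7*sqrt(2))*(c - sqrt(2))*(c + 5*sqrt(2))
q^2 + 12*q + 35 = (q + 5)*(q + 7)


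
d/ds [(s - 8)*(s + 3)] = 2*s - 5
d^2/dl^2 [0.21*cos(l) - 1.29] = -0.21*cos(l)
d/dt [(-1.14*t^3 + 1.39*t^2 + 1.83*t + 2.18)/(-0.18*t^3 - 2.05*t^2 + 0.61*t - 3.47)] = (-1.11022302462516e-16*t^5 + 2.5872*t^4 - 0.732*t^3 + 17.644*t^2 - 0.708599999999998*t - 7.6799)/(0.0324*t^6 + 0.738*t^5 + 3.9829*t^4 - 1.2518*t^3 + 14.5991*t^2 - 4.2334*t + 12.0409)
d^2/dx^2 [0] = 0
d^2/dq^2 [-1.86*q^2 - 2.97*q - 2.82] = -3.72000000000000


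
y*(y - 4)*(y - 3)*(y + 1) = y^4 - 6*y^3 + 5*y^2 + 12*y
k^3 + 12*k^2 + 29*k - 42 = (k - 1)*(k + 6)*(k + 7)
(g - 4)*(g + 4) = g^2 - 16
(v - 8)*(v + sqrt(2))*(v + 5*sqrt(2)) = v^3 - 8*v^2 + 6*sqrt(2)*v^2 - 48*sqrt(2)*v + 10*v - 80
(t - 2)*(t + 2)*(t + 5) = t^3 + 5*t^2 - 4*t - 20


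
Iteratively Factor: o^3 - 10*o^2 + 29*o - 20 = (o - 4)*(o^2 - 6*o + 5) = (o - 4)*(o - 1)*(o - 5)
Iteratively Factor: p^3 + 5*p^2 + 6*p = (p + 2)*(p^2 + 3*p) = (p + 2)*(p + 3)*(p)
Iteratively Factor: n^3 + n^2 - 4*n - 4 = (n + 1)*(n^2 - 4) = (n + 1)*(n + 2)*(n - 2)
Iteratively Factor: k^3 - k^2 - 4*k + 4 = (k - 1)*(k^2 - 4) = (k - 2)*(k - 1)*(k + 2)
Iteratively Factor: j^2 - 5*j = (j - 5)*(j)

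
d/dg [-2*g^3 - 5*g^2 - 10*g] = -6*g^2 - 10*g - 10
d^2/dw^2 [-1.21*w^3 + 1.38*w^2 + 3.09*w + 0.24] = 2.76 - 7.26*w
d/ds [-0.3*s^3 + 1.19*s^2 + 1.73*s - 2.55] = -0.9*s^2 + 2.38*s + 1.73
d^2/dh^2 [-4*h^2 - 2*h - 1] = -8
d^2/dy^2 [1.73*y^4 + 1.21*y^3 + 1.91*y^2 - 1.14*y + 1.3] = 20.76*y^2 + 7.26*y + 3.82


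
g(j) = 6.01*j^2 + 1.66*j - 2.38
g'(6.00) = 73.78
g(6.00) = 223.94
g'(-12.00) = -142.58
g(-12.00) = 843.14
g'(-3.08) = -35.36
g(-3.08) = 49.52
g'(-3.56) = -41.13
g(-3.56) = 67.88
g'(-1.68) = -18.53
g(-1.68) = 11.79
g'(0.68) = 9.83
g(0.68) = 1.53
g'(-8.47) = -100.15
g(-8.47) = 414.72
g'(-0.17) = -0.38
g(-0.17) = -2.49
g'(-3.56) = -41.13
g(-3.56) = 67.88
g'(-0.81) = -8.08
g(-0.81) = 0.22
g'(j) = 12.02*j + 1.66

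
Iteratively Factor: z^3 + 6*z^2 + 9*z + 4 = (z + 4)*(z^2 + 2*z + 1) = (z + 1)*(z + 4)*(z + 1)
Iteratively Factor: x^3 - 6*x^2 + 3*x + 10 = (x + 1)*(x^2 - 7*x + 10) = (x - 2)*(x + 1)*(x - 5)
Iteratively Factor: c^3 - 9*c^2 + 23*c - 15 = (c - 3)*(c^2 - 6*c + 5) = (c - 5)*(c - 3)*(c - 1)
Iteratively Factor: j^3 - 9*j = (j)*(j^2 - 9) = j*(j - 3)*(j + 3)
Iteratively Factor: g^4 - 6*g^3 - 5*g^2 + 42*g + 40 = (g - 4)*(g^3 - 2*g^2 - 13*g - 10) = (g - 4)*(g + 2)*(g^2 - 4*g - 5) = (g - 4)*(g + 1)*(g + 2)*(g - 5)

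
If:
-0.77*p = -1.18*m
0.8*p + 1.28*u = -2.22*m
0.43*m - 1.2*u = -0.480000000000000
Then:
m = -0.13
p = -0.20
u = 0.35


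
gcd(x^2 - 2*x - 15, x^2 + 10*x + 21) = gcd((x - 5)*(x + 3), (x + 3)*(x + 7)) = x + 3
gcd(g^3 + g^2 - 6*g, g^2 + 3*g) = g^2 + 3*g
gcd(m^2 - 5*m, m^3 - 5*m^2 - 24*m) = m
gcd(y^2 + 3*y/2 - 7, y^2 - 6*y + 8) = y - 2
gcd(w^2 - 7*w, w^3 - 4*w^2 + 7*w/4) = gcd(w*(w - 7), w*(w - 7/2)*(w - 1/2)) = w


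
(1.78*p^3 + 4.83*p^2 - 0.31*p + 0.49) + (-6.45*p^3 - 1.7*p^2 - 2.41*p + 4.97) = -4.67*p^3 + 3.13*p^2 - 2.72*p + 5.46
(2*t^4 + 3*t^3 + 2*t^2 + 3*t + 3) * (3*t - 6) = 6*t^5 - 3*t^4 - 12*t^3 - 3*t^2 - 9*t - 18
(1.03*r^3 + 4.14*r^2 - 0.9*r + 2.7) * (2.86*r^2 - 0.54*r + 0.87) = 2.9458*r^5 + 11.2842*r^4 - 3.9135*r^3 + 11.8098*r^2 - 2.241*r + 2.349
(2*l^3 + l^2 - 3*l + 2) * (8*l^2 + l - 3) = 16*l^5 + 10*l^4 - 29*l^3 + 10*l^2 + 11*l - 6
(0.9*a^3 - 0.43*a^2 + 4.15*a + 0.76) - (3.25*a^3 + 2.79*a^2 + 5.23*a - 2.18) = -2.35*a^3 - 3.22*a^2 - 1.08*a + 2.94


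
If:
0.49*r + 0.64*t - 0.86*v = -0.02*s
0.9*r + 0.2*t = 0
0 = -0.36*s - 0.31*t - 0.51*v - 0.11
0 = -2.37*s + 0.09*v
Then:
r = 0.04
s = -0.00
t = -0.17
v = -0.11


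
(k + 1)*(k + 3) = k^2 + 4*k + 3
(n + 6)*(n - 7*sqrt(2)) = n^2 - 7*sqrt(2)*n + 6*n - 42*sqrt(2)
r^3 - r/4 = r*(r - 1/2)*(r + 1/2)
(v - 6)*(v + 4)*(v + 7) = v^3 + 5*v^2 - 38*v - 168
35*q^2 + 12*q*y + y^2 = (5*q + y)*(7*q + y)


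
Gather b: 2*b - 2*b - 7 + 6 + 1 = 0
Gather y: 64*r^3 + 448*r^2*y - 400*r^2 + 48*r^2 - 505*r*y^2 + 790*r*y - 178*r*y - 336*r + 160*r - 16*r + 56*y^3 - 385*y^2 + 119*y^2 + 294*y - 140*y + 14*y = 64*r^3 - 352*r^2 - 192*r + 56*y^3 + y^2*(-505*r - 266) + y*(448*r^2 + 612*r + 168)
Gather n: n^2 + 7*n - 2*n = n^2 + 5*n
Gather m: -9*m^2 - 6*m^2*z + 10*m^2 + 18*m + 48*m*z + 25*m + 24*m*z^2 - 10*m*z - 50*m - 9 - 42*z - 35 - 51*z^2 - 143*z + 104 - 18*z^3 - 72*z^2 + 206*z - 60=m^2*(1 - 6*z) + m*(24*z^2 + 38*z - 7) - 18*z^3 - 123*z^2 + 21*z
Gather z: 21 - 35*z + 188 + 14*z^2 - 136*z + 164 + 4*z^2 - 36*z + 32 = 18*z^2 - 207*z + 405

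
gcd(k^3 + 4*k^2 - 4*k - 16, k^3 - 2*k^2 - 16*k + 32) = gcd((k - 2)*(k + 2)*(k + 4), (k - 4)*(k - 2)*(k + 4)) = k^2 + 2*k - 8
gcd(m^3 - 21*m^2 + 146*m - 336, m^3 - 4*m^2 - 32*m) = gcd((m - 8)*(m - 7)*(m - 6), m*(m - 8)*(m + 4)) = m - 8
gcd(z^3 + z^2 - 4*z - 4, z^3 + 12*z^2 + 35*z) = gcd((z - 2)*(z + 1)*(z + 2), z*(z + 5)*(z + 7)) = 1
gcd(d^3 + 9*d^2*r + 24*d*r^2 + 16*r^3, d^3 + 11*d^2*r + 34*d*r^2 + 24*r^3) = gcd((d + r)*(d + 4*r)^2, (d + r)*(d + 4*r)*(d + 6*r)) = d^2 + 5*d*r + 4*r^2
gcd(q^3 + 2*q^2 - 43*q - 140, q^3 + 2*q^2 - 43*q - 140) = q^3 + 2*q^2 - 43*q - 140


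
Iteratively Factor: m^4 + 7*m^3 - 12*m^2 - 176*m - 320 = (m + 4)*(m^3 + 3*m^2 - 24*m - 80) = (m + 4)^2*(m^2 - m - 20) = (m - 5)*(m + 4)^2*(m + 4)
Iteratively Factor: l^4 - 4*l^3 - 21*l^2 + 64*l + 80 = (l - 5)*(l^3 + l^2 - 16*l - 16) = (l - 5)*(l - 4)*(l^2 + 5*l + 4) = (l - 5)*(l - 4)*(l + 4)*(l + 1)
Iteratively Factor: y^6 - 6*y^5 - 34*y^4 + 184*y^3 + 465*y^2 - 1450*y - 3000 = (y - 5)*(y^5 - y^4 - 39*y^3 - 11*y^2 + 410*y + 600) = (y - 5)^2*(y^4 + 4*y^3 - 19*y^2 - 106*y - 120) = (y - 5)^2*(y + 3)*(y^3 + y^2 - 22*y - 40) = (y - 5)^2*(y + 2)*(y + 3)*(y^2 - y - 20) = (y - 5)^3*(y + 2)*(y + 3)*(y + 4)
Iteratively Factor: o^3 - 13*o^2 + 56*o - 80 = (o - 4)*(o^2 - 9*o + 20) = (o - 5)*(o - 4)*(o - 4)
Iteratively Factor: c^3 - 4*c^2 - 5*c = (c)*(c^2 - 4*c - 5) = c*(c - 5)*(c + 1)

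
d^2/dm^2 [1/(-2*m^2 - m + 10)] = 2*(4*m^2 + 2*m - (4*m + 1)^2 - 20)/(2*m^2 + m - 10)^3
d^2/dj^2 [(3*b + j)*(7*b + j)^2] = 34*b + 6*j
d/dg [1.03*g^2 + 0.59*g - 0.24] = 2.06*g + 0.59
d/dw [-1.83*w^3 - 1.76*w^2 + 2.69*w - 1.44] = -5.49*w^2 - 3.52*w + 2.69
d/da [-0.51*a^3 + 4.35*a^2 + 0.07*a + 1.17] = -1.53*a^2 + 8.7*a + 0.07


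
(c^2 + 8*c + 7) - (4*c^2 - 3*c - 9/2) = -3*c^2 + 11*c + 23/2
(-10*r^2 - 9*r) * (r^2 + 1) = -10*r^4 - 9*r^3 - 10*r^2 - 9*r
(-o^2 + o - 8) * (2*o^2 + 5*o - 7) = -2*o^4 - 3*o^3 - 4*o^2 - 47*o + 56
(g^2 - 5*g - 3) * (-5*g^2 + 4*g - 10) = -5*g^4 + 29*g^3 - 15*g^2 + 38*g + 30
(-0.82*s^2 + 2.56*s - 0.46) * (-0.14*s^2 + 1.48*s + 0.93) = 0.1148*s^4 - 1.572*s^3 + 3.0906*s^2 + 1.7*s - 0.4278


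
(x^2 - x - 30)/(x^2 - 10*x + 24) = (x + 5)/(x - 4)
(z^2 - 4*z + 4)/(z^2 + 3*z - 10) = (z - 2)/(z + 5)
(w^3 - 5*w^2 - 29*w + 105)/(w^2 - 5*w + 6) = (w^2 - 2*w - 35)/(w - 2)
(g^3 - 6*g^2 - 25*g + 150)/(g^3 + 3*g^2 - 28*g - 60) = (g^2 - g - 30)/(g^2 + 8*g + 12)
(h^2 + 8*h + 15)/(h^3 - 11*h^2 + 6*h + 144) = (h + 5)/(h^2 - 14*h + 48)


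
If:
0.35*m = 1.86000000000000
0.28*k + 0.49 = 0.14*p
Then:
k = 0.5*p - 1.75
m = 5.31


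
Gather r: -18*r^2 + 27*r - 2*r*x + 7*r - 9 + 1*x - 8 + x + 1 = -18*r^2 + r*(34 - 2*x) + 2*x - 16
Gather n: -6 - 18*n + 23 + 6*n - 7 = 10 - 12*n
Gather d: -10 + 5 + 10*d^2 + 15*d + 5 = 10*d^2 + 15*d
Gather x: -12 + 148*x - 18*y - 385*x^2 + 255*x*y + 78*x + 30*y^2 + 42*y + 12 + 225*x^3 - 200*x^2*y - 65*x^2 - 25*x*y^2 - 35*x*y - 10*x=225*x^3 + x^2*(-200*y - 450) + x*(-25*y^2 + 220*y + 216) + 30*y^2 + 24*y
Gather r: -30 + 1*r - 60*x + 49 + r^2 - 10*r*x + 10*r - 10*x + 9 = r^2 + r*(11 - 10*x) - 70*x + 28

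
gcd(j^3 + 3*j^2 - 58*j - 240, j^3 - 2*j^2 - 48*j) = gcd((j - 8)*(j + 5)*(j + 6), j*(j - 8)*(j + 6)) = j^2 - 2*j - 48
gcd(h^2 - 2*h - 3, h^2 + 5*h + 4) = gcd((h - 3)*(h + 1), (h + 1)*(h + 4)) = h + 1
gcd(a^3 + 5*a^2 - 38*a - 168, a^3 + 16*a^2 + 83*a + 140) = a^2 + 11*a + 28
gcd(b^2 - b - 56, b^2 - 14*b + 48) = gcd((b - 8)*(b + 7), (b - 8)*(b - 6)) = b - 8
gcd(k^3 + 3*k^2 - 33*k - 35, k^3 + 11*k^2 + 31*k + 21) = k^2 + 8*k + 7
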